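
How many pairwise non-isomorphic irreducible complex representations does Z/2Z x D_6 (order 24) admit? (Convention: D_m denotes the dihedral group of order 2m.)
12

Explanation: The number of irreducible complex representations of a finite group equals its number of conjugacy classes. For a direct product, #classes(G x H) = #classes(G) * #classes(H). Z/2Z has 2 classes (abelian), D_6 has 6 classes, so 2 * 6 = 12, so Z/2Z x D_6 (order 24) has exactly 12 irreducible complex representations.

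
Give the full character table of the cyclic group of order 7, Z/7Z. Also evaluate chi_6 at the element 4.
Character table of Z/7Z (irreps indexed chi_0,...,chi_6 with chi_k(m) = zeta_7^(k*m), zeta_7 = exp(2*pi*i/7)):
  irrep \ class  {0} (size 1)  {1} (size 1)    {2} (size 1)    {3} (size 1)    {4} (size 1)    {5} (size 1)    {6} (size 1)  
  chi_0          1             1               1               1               1               1               1             
  chi_1          1             exp(2*I*pi/7)   exp(4*I*pi/7)   exp(6*I*pi/7)   exp(-6*I*pi/7)  exp(-4*I*pi/7)  exp(-2*I*pi/7)
  chi_2          1             exp(4*I*pi/7)   exp(-6*I*pi/7)  exp(-2*I*pi/7)  exp(2*I*pi/7)   exp(6*I*pi/7)   exp(-4*I*pi/7)
  chi_3          1             exp(6*I*pi/7)   exp(-2*I*pi/7)  exp(4*I*pi/7)   exp(-4*I*pi/7)  exp(2*I*pi/7)   exp(-6*I*pi/7)
  chi_4          1             exp(-6*I*pi/7)  exp(2*I*pi/7)   exp(-4*I*pi/7)  exp(4*I*pi/7)   exp(-2*I*pi/7)  exp(6*I*pi/7) 
  chi_5          1             exp(-4*I*pi/7)  exp(6*I*pi/7)   exp(2*I*pi/7)   exp(-2*I*pi/7)  exp(-6*I*pi/7)  exp(4*I*pi/7) 
  chi_6          1             exp(-2*I*pi/7)  exp(-4*I*pi/7)  exp(-6*I*pi/7)  exp(6*I*pi/7)   exp(4*I*pi/7)   exp(2*I*pi/7) 

Spot check: chi_6(4) = zeta_7^(6*4) = zeta_7^24 = exp(6*I*pi/7).

Solution. Z/7Z is abelian, so all 7 irreducible complex representations are 1-dimensional. They are given by chi_k(m) = zeta_7^(k*m) for k = 0,...,6. Row orthogonality: sum_m chi_k(m) conj(chi_l(m)) = 7 * [k = l].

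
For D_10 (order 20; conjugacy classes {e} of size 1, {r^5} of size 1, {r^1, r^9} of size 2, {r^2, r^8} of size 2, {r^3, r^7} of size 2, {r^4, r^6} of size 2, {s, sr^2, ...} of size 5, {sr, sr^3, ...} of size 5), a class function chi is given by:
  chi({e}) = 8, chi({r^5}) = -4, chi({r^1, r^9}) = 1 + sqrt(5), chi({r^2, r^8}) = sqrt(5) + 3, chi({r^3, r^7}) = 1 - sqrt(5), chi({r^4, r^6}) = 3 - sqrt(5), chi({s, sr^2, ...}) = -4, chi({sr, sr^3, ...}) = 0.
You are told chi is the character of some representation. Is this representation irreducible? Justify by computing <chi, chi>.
Not irreducible (reducible): <chi, chi> = 12 > 1.

<chi, chi> = (1/|G|) sum_C |C| * |chi(C)|^2 = (1/20)[1*|8|^2 + 1*|-4|^2 + 2*|1 + sqrt(5)|^2 + 2*|sqrt(5) + 3|^2 + 2*|1 - sqrt(5)|^2 + 2*|3 - sqrt(5)|^2 + 5*|-4|^2 + 5*|0|^2]
  = (1/20)[(64) + (16) + (4*sqrt(5) + 12) + (12*sqrt(5) + 28) + (12 - 4*sqrt(5)) + (28 - 12*sqrt(5)) + (80) + (0)] = 240/20 = 12.
A character is irreducible iff <chi, chi> = 1, so this representation is reducible.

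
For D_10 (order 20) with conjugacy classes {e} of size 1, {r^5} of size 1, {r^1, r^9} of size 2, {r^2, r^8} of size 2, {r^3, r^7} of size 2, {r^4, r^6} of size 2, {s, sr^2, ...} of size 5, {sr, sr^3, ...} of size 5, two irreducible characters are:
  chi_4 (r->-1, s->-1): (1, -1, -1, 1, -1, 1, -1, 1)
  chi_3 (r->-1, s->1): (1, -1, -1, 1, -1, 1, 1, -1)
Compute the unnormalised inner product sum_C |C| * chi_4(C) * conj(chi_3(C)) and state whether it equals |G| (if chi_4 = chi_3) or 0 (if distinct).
Sum = 0; so <chi_4, chi_3> = 0 (distinct irreducibles are orthogonal).

Solution. Compute term by term over conjugacy classes (|C| * chi_4(C) * conj(chi_3(C))):
  1*(1)*conj(1) + 1*(-1)*conj(-1) + 2*(-1)*conj(-1) + 2*(1)*conj(1) + 2*(-1)*conj(-1) + 2*(1)*conj(1) + 5*(-1)*conj(1) + 5*(1)*conj(-1)
  = (1) + (1) + (2) + (2) + (2) + (2) + (-5) + (-5)
  = 0.
Dividing by |G| = 20 gives 0/20 = 0, matching the row-orthogonality relation <chi_4, chi_3> = [chi_4 = chi_3].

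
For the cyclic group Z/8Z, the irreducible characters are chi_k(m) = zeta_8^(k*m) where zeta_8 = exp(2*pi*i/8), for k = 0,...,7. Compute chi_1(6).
chi_1(6) = zeta_8^6 = -I

Working: chi_1(6) = zeta_8^(1*6) = zeta_8^6. Since zeta_8^8 = 1, this equals zeta_8^6 = exp(2*pi*i*6/8) = -I.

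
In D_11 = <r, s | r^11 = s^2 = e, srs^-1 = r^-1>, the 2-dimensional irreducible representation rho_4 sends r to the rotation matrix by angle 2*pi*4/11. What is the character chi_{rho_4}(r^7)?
chi_{rho_4}(r^7) = 2*cos(2*pi*4*7/11) = -2*cos(pi/11)

rho_4(r^7) is rotation by angle 2*pi*4*7/11, whose trace is 2*cos(2*pi*4*7/11) = -2*cos(pi/11).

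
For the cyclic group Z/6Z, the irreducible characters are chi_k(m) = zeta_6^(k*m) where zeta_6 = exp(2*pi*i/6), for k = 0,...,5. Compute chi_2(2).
chi_2(2) = zeta_6^4 = exp(-2*I*pi/3)

Explanation: chi_2(2) = zeta_6^(2*2) = zeta_6^4. Since zeta_6^6 = 1, this equals zeta_6^4 = exp(2*pi*i*4/6) = exp(-2*I*pi/3).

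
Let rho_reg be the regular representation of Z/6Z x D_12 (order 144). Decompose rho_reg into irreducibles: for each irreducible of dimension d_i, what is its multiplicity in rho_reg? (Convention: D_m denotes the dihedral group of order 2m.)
Each irreducible V_i of dimension d_i appears with multiplicity d_i, i.e. rho_reg = (direct sum over all irreducibles V_i) d_i V_i. The irreducible dimensions for Z/6Z x D_12 are 1, 1, 1, 1, 1, 1, 1, 1, 1, 1, 1, 1, 1, 1, 1, 1, 1, 1, 1, 1, 1, 1, 1, 1, 2, 2, 2, 2, 2, 2, 2, 2, 2, 2, 2, 2, 2, 2, 2, 2, 2, 2, 2, 2, 2, 2, 2, 2, 2, 2, 2, 2, 2, 2: 24 irreducibles of dimension 1, each with multiplicity 1; 30 irreducibles of dimension 2, each with multiplicity 2. Total dimension 24*1*1 + 30*2*2 = 144 = |G|.

Reasoning: General theorem: in the regular representation of a finite group G, each irreducible appears with multiplicity equal to its dimension. Check: dim(rho_reg) = sum d_i^2 = 1 + 1 + 1 + 1 + 1 + 1 + 1 + 1 + 1 + 1 + 1 + 1 + 1 + 1 + 1 + 1 + 1 + 1 + 1 + 1 + 1 + 1 + 1 + 1 + 4 + 4 + 4 + 4 + 4 + 4 + 4 + 4 + 4 + 4 + 4 + 4 + 4 + 4 + 4 + 4 + 4 + 4 + 4 + 4 + 4 + 4 + 4 + 4 + 4 + 4 + 4 + 4 + 4 + 4 = 144 = |G|.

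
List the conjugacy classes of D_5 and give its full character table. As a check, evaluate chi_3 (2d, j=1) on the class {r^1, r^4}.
Conjugacy classes: {e} of size 1, {r^1, r^4} of size 2, {r^2, r^3} of size 2, {s, sr, ..., sr^4} of size 5.
Character table:
  irrep \ class              {e} (size 1)  {r^1, r^4} (size 2)  {r^2, r^3} (size 2)  {s, sr, ..., sr^4} (size 5)
  chi_1 (triv)               1             1                    1                    1                          
  chi_2 (sign: r->1, s->-1)  1             1                    1                    -1                         
  chi_3 (2d, j=1)            2             -1/2 + sqrt(5)/2     -sqrt(5)/2 - 1/2     0                          
  chi_4 (2d, j=2)            2             -sqrt(5)/2 - 1/2     -1/2 + sqrt(5)/2     0                          

Spot check: chi_3 (2d, j=1) on {r^1, r^4} = -1/2 + sqrt(5)/2.

Argument: D_5 has order 2*5 = 10 with 4 conjugacy classes, hence 4 irreducibles. Sum of squared dims 1 + 1 + 4 + 4 = 10 = |G|. Linear characters come from the abelianisation; the 2-dimensional irreps have character r^k -> 2*cos(2*pi*j*k/5), reflections -> 0.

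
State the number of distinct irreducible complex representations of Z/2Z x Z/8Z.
16

Solution. The number of irreducible complex representations of a finite group equals its number of conjugacy classes. Z/2Z x Z/8Z is abelian of order 16, so every element is its own conjugacy class: 16 classes, so Z/2Z x Z/8Z (order 16) has exactly 16 irreducible complex representations.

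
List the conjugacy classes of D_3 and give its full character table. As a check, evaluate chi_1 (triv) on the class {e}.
Conjugacy classes: {e} of size 1, {r^1, r^2} of size 2, {s, sr, ..., sr^2} of size 3.
Character table:
  irrep \ class              {e} (size 1)  {r^1, r^2} (size 2)  {s, sr, ..., sr^2} (size 3)
  chi_1 (triv)               1             1                    1                          
  chi_2 (sign: r->1, s->-1)  1             1                    -1                         
  chi_3 (2d, j=1)            2             -1                   0                          

Spot check: chi_1 (triv) on {e} = 1.

Justification: D_3 has order 2*3 = 6 with 3 conjugacy classes, hence 3 irreducibles. Sum of squared dims 1 + 1 + 4 = 6 = |G|. Linear characters come from the abelianisation; the 2-dimensional irreps have character r^k -> 2*cos(2*pi*j*k/3), reflections -> 0.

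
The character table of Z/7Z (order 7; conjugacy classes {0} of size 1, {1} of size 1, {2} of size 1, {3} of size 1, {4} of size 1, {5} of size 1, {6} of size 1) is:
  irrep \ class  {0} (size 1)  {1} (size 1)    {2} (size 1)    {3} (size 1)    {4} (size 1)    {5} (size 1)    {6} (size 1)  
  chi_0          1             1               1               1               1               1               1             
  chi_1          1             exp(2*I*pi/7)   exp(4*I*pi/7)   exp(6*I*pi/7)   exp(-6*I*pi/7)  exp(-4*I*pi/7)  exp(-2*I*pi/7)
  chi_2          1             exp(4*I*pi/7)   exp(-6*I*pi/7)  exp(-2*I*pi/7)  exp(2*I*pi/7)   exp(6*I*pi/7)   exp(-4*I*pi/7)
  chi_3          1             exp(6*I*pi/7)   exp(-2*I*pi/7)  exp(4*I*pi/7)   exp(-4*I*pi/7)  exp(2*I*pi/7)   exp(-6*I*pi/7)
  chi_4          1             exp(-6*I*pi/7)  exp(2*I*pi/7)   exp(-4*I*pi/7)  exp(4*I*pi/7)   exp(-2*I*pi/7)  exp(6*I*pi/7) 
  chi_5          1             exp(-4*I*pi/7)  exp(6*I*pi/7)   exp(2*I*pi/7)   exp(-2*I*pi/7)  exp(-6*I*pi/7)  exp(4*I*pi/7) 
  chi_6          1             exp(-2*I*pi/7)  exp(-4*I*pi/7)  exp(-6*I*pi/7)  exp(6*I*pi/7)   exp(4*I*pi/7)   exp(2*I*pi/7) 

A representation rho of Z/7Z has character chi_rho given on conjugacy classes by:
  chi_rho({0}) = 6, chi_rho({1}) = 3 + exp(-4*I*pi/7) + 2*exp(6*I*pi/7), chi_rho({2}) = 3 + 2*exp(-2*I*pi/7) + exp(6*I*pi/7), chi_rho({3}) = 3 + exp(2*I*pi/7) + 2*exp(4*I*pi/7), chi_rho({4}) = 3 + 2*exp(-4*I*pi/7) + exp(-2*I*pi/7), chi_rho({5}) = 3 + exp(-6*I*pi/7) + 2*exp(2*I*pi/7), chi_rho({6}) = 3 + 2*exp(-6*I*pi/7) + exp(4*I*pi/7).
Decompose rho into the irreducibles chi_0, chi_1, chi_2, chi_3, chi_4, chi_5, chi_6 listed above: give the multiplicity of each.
Multiplicities: chi_0: 3, chi_1: 0, chi_2: 0, chi_3: 2, chi_4: 0, chi_5: 1, chi_6: 0.

Justification: Use <chi_rho, chi> = (1/|G|) sum_C |C| * chi_rho(C) * conj(chi(C)) with |G| = 7 for each irreducible chi in the table:
  <chi_rho, chi_0> = (1/7)[1*(6)*conj(1) + 1*(3 + exp(-4*I*pi/7) + 2*exp(6*I*pi/7))*conj(1) + 1*(3 + 2*exp(-2*I*pi/7) + exp(6*I*pi/7))*conj(1) + 1*(3 + exp(2*I*pi/7) + 2*exp(4*I*pi/7))*conj(1) + 1*(3 + 2*exp(-4*I*pi/7) + exp(-2*I*pi/7))*conj(1) + 1*(3 + exp(-6*I*pi/7) + 2*exp(2*I*pi/7))*conj(1) + 1*(3 + 2*exp(-6*I*pi/7) + exp(4*I*pi/7))*conj(1)]
      = (1/7)[(6) + (3 + exp(-4*I*pi/7) + 2*exp(6*I*pi/7)) + (3 + 2*exp(-2*I*pi/7) + exp(6*I*pi/7)) + (3 + exp(2*I*pi/7) + 2*exp(4*I*pi/7)) + (3 + 2*exp(-4*I*pi/7) + exp(-2*I*pi/7)) + (3 + exp(-6*I*pi/7) + 2*exp(2*I*pi/7)) + (3 + 2*exp(-6*I*pi/7) + exp(4*I*pi/7))] = 21/7 = 3
  <chi_rho, chi_1> = (1/7)[1*(6)*conj(1) + 1*(3 + exp(-4*I*pi/7) + 2*exp(6*I*pi/7))*conj(exp(2*I*pi/7)) + 1*(3 + 2*exp(-2*I*pi/7) + exp(6*I*pi/7))*conj(exp(4*I*pi/7)) + 1*(3 + exp(2*I*pi/7) + 2*exp(4*I*pi/7))*conj(exp(6*I*pi/7)) + 1*(3 + 2*exp(-4*I*pi/7) + exp(-2*I*pi/7))*conj(exp(-6*I*pi/7)) + 1*(3 + exp(-6*I*pi/7) + 2*exp(2*I*pi/7))*conj(exp(-4*I*pi/7)) + 1*(3 + 2*exp(-6*I*pi/7) + exp(4*I*pi/7))*conj(exp(-2*I*pi/7))]
      = (1/7)[(6) + (3*exp(-2*I*pi/7) + exp(-6*I*pi/7) + 2*exp(4*I*pi/7)) + (3*exp(-4*I*pi/7) + 2*exp(-6*I*pi/7) + exp(2*I*pi/7)) + (2*exp(-2*I*pi/7) + 3*exp(-6*I*pi/7) + exp(-4*I*pi/7)) + (exp(4*I*pi/7) + 3*exp(6*I*pi/7) + 2*exp(2*I*pi/7)) + (exp(-2*I*pi/7) + 2*exp(6*I*pi/7) + 3*exp(4*I*pi/7)) + (2*exp(-4*I*pi/7) + exp(6*I*pi/7) + 3*exp(2*I*pi/7))] = 0/7 = 0
  <chi_rho, chi_2> = (1/7)[1*(6)*conj(1) + 1*(3 + exp(-4*I*pi/7) + 2*exp(6*I*pi/7))*conj(exp(4*I*pi/7)) + 1*(3 + 2*exp(-2*I*pi/7) + exp(6*I*pi/7))*conj(exp(-6*I*pi/7)) + 1*(3 + exp(2*I*pi/7) + 2*exp(4*I*pi/7))*conj(exp(-2*I*pi/7)) + 1*(3 + 2*exp(-4*I*pi/7) + exp(-2*I*pi/7))*conj(exp(2*I*pi/7)) + 1*(3 + exp(-6*I*pi/7) + 2*exp(2*I*pi/7))*conj(exp(6*I*pi/7)) + 1*(3 + 2*exp(-6*I*pi/7) + exp(4*I*pi/7))*conj(exp(-4*I*pi/7))]
      = (1/7)[(6) + (3*exp(-4*I*pi/7) + exp(6*I*pi/7) + 2*exp(2*I*pi/7)) + (exp(-2*I*pi/7) + 3*exp(6*I*pi/7) + 2*exp(4*I*pi/7)) + (2*exp(6*I*pi/7) + exp(4*I*pi/7) + 3*exp(2*I*pi/7)) + (3*exp(-2*I*pi/7) + exp(-4*I*pi/7) + 2*exp(-6*I*pi/7)) + (2*exp(-4*I*pi/7) + 3*exp(-6*I*pi/7) + exp(2*I*pi/7)) + (2*exp(-2*I*pi/7) + exp(-6*I*pi/7) + 3*exp(4*I*pi/7))] = 0/7 = 0
  <chi_rho, chi_3> = (1/7)[1*(6)*conj(1) + 1*(3 + exp(-4*I*pi/7) + 2*exp(6*I*pi/7))*conj(exp(6*I*pi/7)) + 1*(3 + 2*exp(-2*I*pi/7) + exp(6*I*pi/7))*conj(exp(-2*I*pi/7)) + 1*(3 + exp(2*I*pi/7) + 2*exp(4*I*pi/7))*conj(exp(4*I*pi/7)) + 1*(3 + 2*exp(-4*I*pi/7) + exp(-2*I*pi/7))*conj(exp(-4*I*pi/7)) + 1*(3 + exp(-6*I*pi/7) + 2*exp(2*I*pi/7))*conj(exp(2*I*pi/7)) + 1*(3 + 2*exp(-6*I*pi/7) + exp(4*I*pi/7))*conj(exp(-6*I*pi/7))]
      = (1/7)[(6) + (2 + 3*exp(-6*I*pi/7) + exp(4*I*pi/7)) + (2 + exp(-6*I*pi/7) + 3*exp(2*I*pi/7)) + (2 + 3*exp(-4*I*pi/7) + exp(-2*I*pi/7)) + (2 + exp(2*I*pi/7) + 3*exp(4*I*pi/7)) + (2 + 3*exp(-2*I*pi/7) + exp(6*I*pi/7)) + (2 + exp(-4*I*pi/7) + 3*exp(6*I*pi/7))] = 14/7 = 2
  <chi_rho, chi_4> = (1/7)[1*(6)*conj(1) + 1*(3 + exp(-4*I*pi/7) + 2*exp(6*I*pi/7))*conj(exp(-6*I*pi/7)) + 1*(3 + 2*exp(-2*I*pi/7) + exp(6*I*pi/7))*conj(exp(2*I*pi/7)) + 1*(3 + exp(2*I*pi/7) + 2*exp(4*I*pi/7))*conj(exp(-4*I*pi/7)) + 1*(3 + 2*exp(-4*I*pi/7) + exp(-2*I*pi/7))*conj(exp(4*I*pi/7)) + 1*(3 + exp(-6*I*pi/7) + 2*exp(2*I*pi/7))*conj(exp(-2*I*pi/7)) + 1*(3 + 2*exp(-6*I*pi/7) + exp(4*I*pi/7))*conj(exp(6*I*pi/7))]
      = (1/7)[(6) + (2*exp(-2*I*pi/7) + exp(2*I*pi/7) + 3*exp(6*I*pi/7)) + (3*exp(-2*I*pi/7) + 2*exp(-4*I*pi/7) + exp(4*I*pi/7)) + (2*exp(-6*I*pi/7) + exp(6*I*pi/7) + 3*exp(4*I*pi/7)) + (3*exp(-4*I*pi/7) + exp(-6*I*pi/7) + 2*exp(6*I*pi/7)) + (exp(-4*I*pi/7) + 2*exp(4*I*pi/7) + 3*exp(2*I*pi/7)) + (3*exp(-6*I*pi/7) + exp(-2*I*pi/7) + 2*exp(2*I*pi/7))] = 0/7 = 0
  <chi_rho, chi_5> = (1/7)[1*(6)*conj(1) + 1*(3 + exp(-4*I*pi/7) + 2*exp(6*I*pi/7))*conj(exp(-4*I*pi/7)) + 1*(3 + 2*exp(-2*I*pi/7) + exp(6*I*pi/7))*conj(exp(6*I*pi/7)) + 1*(3 + exp(2*I*pi/7) + 2*exp(4*I*pi/7))*conj(exp(2*I*pi/7)) + 1*(3 + 2*exp(-4*I*pi/7) + exp(-2*I*pi/7))*conj(exp(-2*I*pi/7)) + 1*(3 + exp(-6*I*pi/7) + 2*exp(2*I*pi/7))*conj(exp(-6*I*pi/7)) + 1*(3 + 2*exp(-6*I*pi/7) + exp(4*I*pi/7))*conj(exp(4*I*pi/7))]
      = (1/7)[(6) + (1 + 2*exp(-4*I*pi/7) + 3*exp(4*I*pi/7)) + (1 + 3*exp(-6*I*pi/7) + 2*exp(6*I*pi/7)) + (1 + 3*exp(-2*I*pi/7) + 2*exp(2*I*pi/7)) + (1 + 2*exp(-2*I*pi/7) + 3*exp(2*I*pi/7)) + (1 + 2*exp(-6*I*pi/7) + 3*exp(6*I*pi/7)) + (1 + 3*exp(-4*I*pi/7) + 2*exp(4*I*pi/7))] = 7/7 = 1
  <chi_rho, chi_6> = (1/7)[1*(6)*conj(1) + 1*(3 + exp(-4*I*pi/7) + 2*exp(6*I*pi/7))*conj(exp(-2*I*pi/7)) + 1*(3 + 2*exp(-2*I*pi/7) + exp(6*I*pi/7))*conj(exp(-4*I*pi/7)) + 1*(3 + exp(2*I*pi/7) + 2*exp(4*I*pi/7))*conj(exp(-6*I*pi/7)) + 1*(3 + 2*exp(-4*I*pi/7) + exp(-2*I*pi/7))*conj(exp(6*I*pi/7)) + 1*(3 + exp(-6*I*pi/7) + 2*exp(2*I*pi/7))*conj(exp(4*I*pi/7)) + 1*(3 + 2*exp(-6*I*pi/7) + exp(4*I*pi/7))*conj(exp(2*I*pi/7))]
      = (1/7)[(6) + (2*exp(-6*I*pi/7) + exp(-2*I*pi/7) + 3*exp(2*I*pi/7)) + (exp(-4*I*pi/7) + 2*exp(2*I*pi/7) + 3*exp(4*I*pi/7)) + (2*exp(-4*I*pi/7) + exp(-6*I*pi/7) + 3*exp(6*I*pi/7)) + (3*exp(-6*I*pi/7) + exp(6*I*pi/7) + 2*exp(4*I*pi/7)) + (3*exp(-4*I*pi/7) + 2*exp(-2*I*pi/7) + exp(4*I*pi/7)) + (3*exp(-2*I*pi/7) + exp(2*I*pi/7) + 2*exp(6*I*pi/7))] = 0/7 = 0
(Exp terms are combined using exp(i*s)*conj(exp(i*t)) = exp(i*(s-t)), and sums of them are collapsed using the identity that for every m > 1 the m distinct m-th roots of unity sum to 0, e.g. 1 + exp(2*I*pi/3) + exp(-2*I*pi/3) = 0.)
Dimension check: dim(rho) = sum (mult * dim) = 3*1 + 0*1 + 0*1 + 2*1 + 0*1 + 1*1 + 0*1 = 6 = chi_rho(e) = 6.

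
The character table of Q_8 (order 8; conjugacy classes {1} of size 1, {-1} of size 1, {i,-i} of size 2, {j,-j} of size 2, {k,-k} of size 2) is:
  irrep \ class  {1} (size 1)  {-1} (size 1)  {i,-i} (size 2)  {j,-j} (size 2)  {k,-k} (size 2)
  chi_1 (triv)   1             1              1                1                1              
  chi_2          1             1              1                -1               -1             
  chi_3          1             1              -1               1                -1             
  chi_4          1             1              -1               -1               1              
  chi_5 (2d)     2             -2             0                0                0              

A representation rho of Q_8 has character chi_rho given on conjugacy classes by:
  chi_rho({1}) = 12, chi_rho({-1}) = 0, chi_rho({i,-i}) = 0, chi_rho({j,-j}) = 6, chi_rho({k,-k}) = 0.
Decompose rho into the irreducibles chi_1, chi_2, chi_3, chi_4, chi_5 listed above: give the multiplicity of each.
Multiplicities: chi_1: 3, chi_2: 0, chi_3: 3, chi_4: 0, chi_5: 3.

Details: Use <chi_rho, chi> = (1/|G|) sum_C |C| * chi_rho(C) * conj(chi(C)) with |G| = 8 for each irreducible chi in the table:
  <chi_rho, chi_1> = (1/8)[1*(12)*conj(1) + 1*(0)*conj(1) + 2*(0)*conj(1) + 2*(6)*conj(1) + 2*(0)*conj(1)]
      = (1/8)[(12) + (0) + (0) + (12) + (0)] = 24/8 = 3
  <chi_rho, chi_2> = (1/8)[1*(12)*conj(1) + 1*(0)*conj(1) + 2*(0)*conj(1) + 2*(6)*conj(-1) + 2*(0)*conj(-1)]
      = (1/8)[(12) + (0) + (0) + (-12) + (0)] = 0/8 = 0
  <chi_rho, chi_3> = (1/8)[1*(12)*conj(1) + 1*(0)*conj(1) + 2*(0)*conj(-1) + 2*(6)*conj(1) + 2*(0)*conj(-1)]
      = (1/8)[(12) + (0) + (0) + (12) + (0)] = 24/8 = 3
  <chi_rho, chi_4> = (1/8)[1*(12)*conj(1) + 1*(0)*conj(1) + 2*(0)*conj(-1) + 2*(6)*conj(-1) + 2*(0)*conj(1)]
      = (1/8)[(12) + (0) + (0) + (-12) + (0)] = 0/8 = 0
  <chi_rho, chi_5> = (1/8)[1*(12)*conj(2) + 1*(0)*conj(-2) + 2*(0)*conj(0) + 2*(6)*conj(0) + 2*(0)*conj(0)]
      = (1/8)[(24) + (0) + (0) + (0) + (0)] = 24/8 = 3
Dimension check: dim(rho) = sum (mult * dim) = 3*1 + 0*1 + 3*1 + 0*1 + 3*2 = 12 = chi_rho(e) = 12.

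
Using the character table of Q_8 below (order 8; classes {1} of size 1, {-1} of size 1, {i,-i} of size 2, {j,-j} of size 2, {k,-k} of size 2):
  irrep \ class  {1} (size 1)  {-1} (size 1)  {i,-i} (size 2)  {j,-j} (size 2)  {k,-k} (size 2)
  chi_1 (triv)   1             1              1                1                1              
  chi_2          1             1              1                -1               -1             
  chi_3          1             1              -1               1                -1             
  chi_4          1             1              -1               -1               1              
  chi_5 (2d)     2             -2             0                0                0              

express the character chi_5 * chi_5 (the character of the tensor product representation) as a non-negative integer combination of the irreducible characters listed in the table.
chi_5 tensor chi_5 = chi_1 + chi_2 + chi_3 + chi_4 (all other irreducibles have multiplicity 0).

Derivation: The character of a tensor product is the pointwise product (chi_5 * chi_5)(C) = chi_5(C) * chi_5(C):
  {1}: (2)*(2), {-1}: (-2)*(-2), {i,-i}: (0)*(0), {j,-j}: (0)*(0), {k,-k}: (0)*(0)
so (chi_5 * chi_5) takes values
  {1} -> 4, {-1} -> 4, {i,-i} -> 0, {j,-j} -> 0, {k,-k} -> 0.
Now take the inner product of this character with each irreducible chi from the table, <chi_5*chi_5, chi> = (1/8) sum_C |C| (chi_5*chi_5)(C) conj(chi(C)):
  <chi_5*chi_5, chi_1> = (1/8)[1*(4)*conj(1) + 1*(4)*conj(1) + 2*(0)*conj(1) + 2*(0)*conj(1) + 2*(0)*conj(1)]
      = (1/8)[(4) + (4) + (0) + (0) + (0)] = 8/8 = 1
  <chi_5*chi_5, chi_2> = (1/8)[1*(4)*conj(1) + 1*(4)*conj(1) + 2*(0)*conj(1) + 2*(0)*conj(-1) + 2*(0)*conj(-1)]
      = (1/8)[(4) + (4) + (0) + (0) + (0)] = 8/8 = 1
  <chi_5*chi_5, chi_3> = (1/8)[1*(4)*conj(1) + 1*(4)*conj(1) + 2*(0)*conj(-1) + 2*(0)*conj(1) + 2*(0)*conj(-1)]
      = (1/8)[(4) + (4) + (0) + (0) + (0)] = 8/8 = 1
  <chi_5*chi_5, chi_4> = (1/8)[1*(4)*conj(1) + 1*(4)*conj(1) + 2*(0)*conj(-1) + 2*(0)*conj(-1) + 2*(0)*conj(1)]
      = (1/8)[(4) + (4) + (0) + (0) + (0)] = 8/8 = 1
  <chi_5*chi_5, chi_5> = (1/8)[1*(4)*conj(2) + 1*(4)*conj(-2) + 2*(0)*conj(0) + 2*(0)*conj(0) + 2*(0)*conj(0)]
      = (1/8)[(8) + (-8) + (0) + (0) + (0)] = 0/8 = 0
Hence the multiplicities are chi_1: 1, chi_2: 1, chi_3: 1, chi_4: 1. Dimension check: dim(chi_5)*dim(chi_5) = 2*2 = 4 and sum (mult * dim) = 1*1 + 1*1 + 1*1 + 1*1 = 4.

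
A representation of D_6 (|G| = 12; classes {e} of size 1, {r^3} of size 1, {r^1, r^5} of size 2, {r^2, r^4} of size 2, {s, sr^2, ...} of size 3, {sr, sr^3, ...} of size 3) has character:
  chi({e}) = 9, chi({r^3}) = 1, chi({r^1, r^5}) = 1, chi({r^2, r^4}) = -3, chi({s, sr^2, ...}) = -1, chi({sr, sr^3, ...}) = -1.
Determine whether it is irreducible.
Not irreducible (reducible): <chi, chi> = 9 > 1.

Why: <chi, chi> = (1/|G|) sum_C |C| * |chi(C)|^2 = (1/12)[1*|9|^2 + 1*|1|^2 + 2*|1|^2 + 2*|-3|^2 + 3*|-1|^2 + 3*|-1|^2]
  = (1/12)[(81) + (1) + (2) + (18) + (3) + (3)] = 108/12 = 9.
A character is irreducible iff <chi, chi> = 1, so this representation is reducible.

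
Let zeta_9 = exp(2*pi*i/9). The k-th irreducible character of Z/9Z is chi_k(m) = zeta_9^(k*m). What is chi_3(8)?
chi_3(8) = zeta_9^24 = exp(-2*I*pi/3)

Working: chi_3(8) = zeta_9^(3*8) = zeta_9^24. Since zeta_9^9 = 1, this equals zeta_9^6 = exp(2*pi*i*6/9) = exp(-2*I*pi/3).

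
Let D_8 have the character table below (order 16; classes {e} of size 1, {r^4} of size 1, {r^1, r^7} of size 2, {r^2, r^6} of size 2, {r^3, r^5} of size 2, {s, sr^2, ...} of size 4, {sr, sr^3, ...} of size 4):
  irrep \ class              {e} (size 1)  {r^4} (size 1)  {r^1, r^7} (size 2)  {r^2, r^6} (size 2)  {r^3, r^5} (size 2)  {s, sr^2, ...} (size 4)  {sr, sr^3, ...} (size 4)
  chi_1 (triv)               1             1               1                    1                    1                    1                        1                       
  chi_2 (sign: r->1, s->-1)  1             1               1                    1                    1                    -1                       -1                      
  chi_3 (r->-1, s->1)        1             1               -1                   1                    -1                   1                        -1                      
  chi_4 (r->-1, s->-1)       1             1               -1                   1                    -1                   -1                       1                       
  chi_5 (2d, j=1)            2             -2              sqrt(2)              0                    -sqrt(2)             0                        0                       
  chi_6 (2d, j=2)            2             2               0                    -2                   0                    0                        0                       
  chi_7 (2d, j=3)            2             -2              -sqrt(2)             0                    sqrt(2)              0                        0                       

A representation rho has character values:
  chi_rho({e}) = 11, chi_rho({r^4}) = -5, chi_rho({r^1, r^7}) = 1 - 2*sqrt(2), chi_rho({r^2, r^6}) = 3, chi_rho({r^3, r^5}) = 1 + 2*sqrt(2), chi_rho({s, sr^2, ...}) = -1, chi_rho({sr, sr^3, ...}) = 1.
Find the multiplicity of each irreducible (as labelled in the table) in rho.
Multiplicities: chi_1: 1, chi_2: 1, chi_3: 0, chi_4: 1, chi_5: 1, chi_6: 0, chi_7: 3.

Working: Use <chi_rho, chi> = (1/|G|) sum_C |C| * chi_rho(C) * conj(chi(C)) with |G| = 16 for each irreducible chi in the table:
  <chi_rho, chi_1> = (1/16)[1*(11)*conj(1) + 1*(-5)*conj(1) + 2*(1 - 2*sqrt(2))*conj(1) + 2*(3)*conj(1) + 2*(1 + 2*sqrt(2))*conj(1) + 4*(-1)*conj(1) + 4*(1)*conj(1)]
      = (1/16)[(11) + (-5) + (2 - 4*sqrt(2)) + (6) + (2 + 4*sqrt(2)) + (-4) + (4)] = 16/16 = 1
  <chi_rho, chi_2> = (1/16)[1*(11)*conj(1) + 1*(-5)*conj(1) + 2*(1 - 2*sqrt(2))*conj(1) + 2*(3)*conj(1) + 2*(1 + 2*sqrt(2))*conj(1) + 4*(-1)*conj(-1) + 4*(1)*conj(-1)]
      = (1/16)[(11) + (-5) + (2 - 4*sqrt(2)) + (6) + (2 + 4*sqrt(2)) + (4) + (-4)] = 16/16 = 1
  <chi_rho, chi_3> = (1/16)[1*(11)*conj(1) + 1*(-5)*conj(1) + 2*(1 - 2*sqrt(2))*conj(-1) + 2*(3)*conj(1) + 2*(1 + 2*sqrt(2))*conj(-1) + 4*(-1)*conj(1) + 4*(1)*conj(-1)]
      = (1/16)[(11) + (-5) + (-2 + 4*sqrt(2)) + (6) + (-4*sqrt(2) - 2) + (-4) + (-4)] = 0/16 = 0
  <chi_rho, chi_4> = (1/16)[1*(11)*conj(1) + 1*(-5)*conj(1) + 2*(1 - 2*sqrt(2))*conj(-1) + 2*(3)*conj(1) + 2*(1 + 2*sqrt(2))*conj(-1) + 4*(-1)*conj(-1) + 4*(1)*conj(1)]
      = (1/16)[(11) + (-5) + (-2 + 4*sqrt(2)) + (6) + (-4*sqrt(2) - 2) + (4) + (4)] = 16/16 = 1
  <chi_rho, chi_5> = (1/16)[1*(11)*conj(2) + 1*(-5)*conj(-2) + 2*(1 - 2*sqrt(2))*conj(sqrt(2)) + 2*(3)*conj(0) + 2*(1 + 2*sqrt(2))*conj(-sqrt(2)) + 4*(-1)*conj(0) + 4*(1)*conj(0)]
      = (1/16)[(22) + (10) + (-8 + 2*sqrt(2)) + (0) + (-8 - 2*sqrt(2)) + (0) + (0)] = 16/16 = 1
  <chi_rho, chi_6> = (1/16)[1*(11)*conj(2) + 1*(-5)*conj(2) + 2*(1 - 2*sqrt(2))*conj(0) + 2*(3)*conj(-2) + 2*(1 + 2*sqrt(2))*conj(0) + 4*(-1)*conj(0) + 4*(1)*conj(0)]
      = (1/16)[(22) + (-10) + (0) + (-12) + (0) + (0) + (0)] = 0/16 = 0
  <chi_rho, chi_7> = (1/16)[1*(11)*conj(2) + 1*(-5)*conj(-2) + 2*(1 - 2*sqrt(2))*conj(-sqrt(2)) + 2*(3)*conj(0) + 2*(1 + 2*sqrt(2))*conj(sqrt(2)) + 4*(-1)*conj(0) + 4*(1)*conj(0)]
      = (1/16)[(22) + (10) + (8 - 2*sqrt(2)) + (0) + (2*sqrt(2) + 8) + (0) + (0)] = 48/16 = 3
Dimension check: dim(rho) = sum (mult * dim) = 1*1 + 1*1 + 0*1 + 1*1 + 1*2 + 0*2 + 3*2 = 11 = chi_rho(e) = 11.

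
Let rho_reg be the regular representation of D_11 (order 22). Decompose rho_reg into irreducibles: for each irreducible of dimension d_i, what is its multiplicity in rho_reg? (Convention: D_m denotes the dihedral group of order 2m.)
Each irreducible V_i of dimension d_i appears with multiplicity d_i, i.e. rho_reg = (direct sum over all irreducibles V_i) d_i V_i. The irreducible dimensions for D_11 are 1, 1, 2, 2, 2, 2, 2: 2 irreducibles of dimension 1, each with multiplicity 1; 5 irreducibles of dimension 2, each with multiplicity 2. Total dimension 2*1*1 + 5*2*2 = 22 = |G|.

Details: General theorem: in the regular representation of a finite group G, each irreducible appears with multiplicity equal to its dimension. Check: dim(rho_reg) = sum d_i^2 = 1 + 1 + 4 + 4 + 4 + 4 + 4 = 22 = |G|.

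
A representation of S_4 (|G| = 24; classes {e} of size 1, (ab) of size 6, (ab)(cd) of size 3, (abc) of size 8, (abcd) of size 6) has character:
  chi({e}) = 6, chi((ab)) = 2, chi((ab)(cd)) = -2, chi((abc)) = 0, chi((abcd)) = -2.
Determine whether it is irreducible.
Not irreducible (reducible): <chi, chi> = 4 > 1.

Derivation: <chi, chi> = (1/|G|) sum_C |C| * |chi(C)|^2 = (1/24)[1*|6|^2 + 6*|2|^2 + 3*|-2|^2 + 8*|0|^2 + 6*|-2|^2]
  = (1/24)[(36) + (24) + (12) + (0) + (24)] = 96/24 = 4.
A character is irreducible iff <chi, chi> = 1, so this representation is reducible.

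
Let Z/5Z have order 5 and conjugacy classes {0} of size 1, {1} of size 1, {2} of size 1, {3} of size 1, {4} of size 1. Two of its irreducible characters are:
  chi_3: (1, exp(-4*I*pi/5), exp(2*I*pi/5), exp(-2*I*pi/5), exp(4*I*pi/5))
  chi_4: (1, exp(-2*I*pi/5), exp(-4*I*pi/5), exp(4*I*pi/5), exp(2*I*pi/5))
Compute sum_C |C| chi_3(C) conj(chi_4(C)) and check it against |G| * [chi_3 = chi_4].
Sum = 0; so <chi_3, chi_4> = 0 (distinct irreducibles are orthogonal).

Proof sketch: Compute term by term over conjugacy classes (|C| * chi_3(C) * conj(chi_4(C))):
  1*(1)*conj(1) + 1*(exp(-4*I*pi/5))*conj(exp(-2*I*pi/5)) + 1*(exp(2*I*pi/5))*conj(exp(-4*I*pi/5)) + 1*(exp(-2*I*pi/5))*conj(exp(4*I*pi/5)) + 1*(exp(4*I*pi/5))*conj(exp(2*I*pi/5))
  = (1) + (exp(-2*I*pi/5)) + (exp(-4*I*pi/5)) + (exp(4*I*pi/5)) + (exp(2*I*pi/5))
  = 0.
(Exp terms are combined using exp(i*s)*conj(exp(i*t)) = exp(i*(s-t)), and sums of them are collapsed using the identity that for every m > 1 the m distinct m-th roots of unity sum to 0, e.g. 1 + exp(2*I*pi/3) + exp(-2*I*pi/3) = 0.)
Dividing by |G| = 5 gives 0/5 = 0, matching the row-orthogonality relation <chi_3, chi_4> = [chi_3 = chi_4].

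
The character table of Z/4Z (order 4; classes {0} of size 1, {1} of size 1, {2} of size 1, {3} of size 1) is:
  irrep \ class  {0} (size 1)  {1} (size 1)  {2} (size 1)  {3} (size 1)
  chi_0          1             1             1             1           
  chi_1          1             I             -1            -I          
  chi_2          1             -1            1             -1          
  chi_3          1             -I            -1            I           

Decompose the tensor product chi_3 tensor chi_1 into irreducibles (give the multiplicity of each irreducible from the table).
chi_3 tensor chi_1 = chi_0 (all other irreducibles have multiplicity 0).

Details: The character of a tensor product is the pointwise product (chi_3 * chi_1)(C) = chi_3(C) * chi_1(C):
  {0}: (1)*(1), {1}: (-I)*(I), {2}: (-1)*(-1), {3}: (I)*(-I)
so (chi_3 * chi_1) takes values
  {0} -> 1, {1} -> 1, {2} -> 1, {3} -> 1.
Now take the inner product of this character with each irreducible chi from the table, <chi_3*chi_1, chi> = (1/4) sum_C |C| (chi_3*chi_1)(C) conj(chi(C)):
  <chi_3*chi_1, chi_0> = (1/4)[1*(1)*conj(1) + 1*(1)*conj(1) + 1*(1)*conj(1) + 1*(1)*conj(1)]
      = (1/4)[(1) + (1) + (1) + (1)] = 4/4 = 1
  <chi_3*chi_1, chi_1> = (1/4)[1*(1)*conj(1) + 1*(1)*conj(I) + 1*(1)*conj(-1) + 1*(1)*conj(-I)]
      = (1/4)[(1) + (-I) + (-1) + (I)] = 0/4 = 0
  <chi_3*chi_1, chi_2> = (1/4)[1*(1)*conj(1) + 1*(1)*conj(-1) + 1*(1)*conj(1) + 1*(1)*conj(-1)]
      = (1/4)[(1) + (-1) + (1) + (-1)] = 0/4 = 0
  <chi_3*chi_1, chi_3> = (1/4)[1*(1)*conj(1) + 1*(1)*conj(-I) + 1*(1)*conj(-1) + 1*(1)*conj(I)]
      = (1/4)[(1) + (I) + (-1) + (-I)] = 0/4 = 0
(Exp terms are combined using exp(i*s)*conj(exp(i*t)) = exp(i*(s-t)), and sums of them are collapsed using the identity that for every m > 1 the m distinct m-th roots of unity sum to 0, e.g. 1 + exp(2*I*pi/3) + exp(-2*I*pi/3) = 0.)
Hence the multiplicities are chi_0: 1. Dimension check: dim(chi_3)*dim(chi_1) = 1*1 = 1 and sum (mult * dim) = 1*1 = 1.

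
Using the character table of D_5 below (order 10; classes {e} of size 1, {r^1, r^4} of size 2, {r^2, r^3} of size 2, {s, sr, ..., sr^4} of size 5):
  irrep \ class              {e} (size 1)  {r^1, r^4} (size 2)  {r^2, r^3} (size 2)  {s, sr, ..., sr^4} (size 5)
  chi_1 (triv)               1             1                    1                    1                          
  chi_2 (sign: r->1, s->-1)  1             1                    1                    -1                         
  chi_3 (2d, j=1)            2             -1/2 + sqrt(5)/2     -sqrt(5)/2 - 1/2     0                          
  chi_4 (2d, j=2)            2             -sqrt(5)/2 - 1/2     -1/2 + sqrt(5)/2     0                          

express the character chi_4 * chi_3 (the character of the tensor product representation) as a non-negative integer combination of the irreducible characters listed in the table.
chi_4 tensor chi_3 = chi_3 + chi_4 (all other irreducibles have multiplicity 0).

Argument: The character of a tensor product is the pointwise product (chi_4 * chi_3)(C) = chi_4(C) * chi_3(C):
  {e}: (2)*(2), {r^1, r^4}: (-sqrt(5)/2 - 1/2)*(-1/2 + sqrt(5)/2), {r^2, r^3}: (-1/2 + sqrt(5)/2)*(-sqrt(5)/2 - 1/2), {s, sr, ..., sr^4}: (0)*(0)
so (chi_4 * chi_3) takes values
  {e} -> 4, {r^1, r^4} -> -1, {r^2, r^3} -> -1, {s, sr, ..., sr^4} -> 0.
Now take the inner product of this character with each irreducible chi from the table, <chi_4*chi_3, chi> = (1/10) sum_C |C| (chi_4*chi_3)(C) conj(chi(C)):
  <chi_4*chi_3, chi_1> = (1/10)[1*(4)*conj(1) + 2*(-1)*conj(1) + 2*(-1)*conj(1) + 5*(0)*conj(1)]
      = (1/10)[(4) + (-2) + (-2) + (0)] = 0/10 = 0
  <chi_4*chi_3, chi_2> = (1/10)[1*(4)*conj(1) + 2*(-1)*conj(1) + 2*(-1)*conj(1) + 5*(0)*conj(-1)]
      = (1/10)[(4) + (-2) + (-2) + (0)] = 0/10 = 0
  <chi_4*chi_3, chi_3> = (1/10)[1*(4)*conj(2) + 2*(-1)*conj(-1/2 + sqrt(5)/2) + 2*(-1)*conj(-sqrt(5)/2 - 1/2) + 5*(0)*conj(0)]
      = (1/10)[(8) + (1 - sqrt(5)) + (1 + sqrt(5)) + (0)] = 10/10 = 1
  <chi_4*chi_3, chi_4> = (1/10)[1*(4)*conj(2) + 2*(-1)*conj(-sqrt(5)/2 - 1/2) + 2*(-1)*conj(-1/2 + sqrt(5)/2) + 5*(0)*conj(0)]
      = (1/10)[(8) + (1 + sqrt(5)) + (1 - sqrt(5)) + (0)] = 10/10 = 1
Hence the multiplicities are chi_3: 1, chi_4: 1. Dimension check: dim(chi_4)*dim(chi_3) = 2*2 = 4 and sum (mult * dim) = 1*2 + 1*2 = 4.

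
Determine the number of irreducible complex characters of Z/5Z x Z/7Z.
35

Working: The number of irreducible complex representations of a finite group equals its number of conjugacy classes. Z/5Z x Z/7Z is abelian of order 35, so every element is its own conjugacy class: 35 classes, so Z/5Z x Z/7Z (order 35) has exactly 35 irreducible complex representations.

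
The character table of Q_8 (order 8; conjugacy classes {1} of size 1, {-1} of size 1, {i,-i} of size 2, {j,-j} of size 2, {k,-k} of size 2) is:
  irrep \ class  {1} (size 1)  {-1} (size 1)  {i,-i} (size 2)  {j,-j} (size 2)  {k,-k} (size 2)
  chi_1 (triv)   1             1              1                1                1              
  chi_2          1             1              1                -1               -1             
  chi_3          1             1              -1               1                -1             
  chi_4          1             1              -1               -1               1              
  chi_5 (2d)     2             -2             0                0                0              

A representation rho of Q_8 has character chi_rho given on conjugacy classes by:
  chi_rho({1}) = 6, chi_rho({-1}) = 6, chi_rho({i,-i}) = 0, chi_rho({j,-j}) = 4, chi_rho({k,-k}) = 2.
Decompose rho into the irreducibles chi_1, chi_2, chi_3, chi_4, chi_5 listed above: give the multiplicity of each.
Multiplicities: chi_1: 3, chi_2: 0, chi_3: 2, chi_4: 1, chi_5: 0.

Proof sketch: Use <chi_rho, chi> = (1/|G|) sum_C |C| * chi_rho(C) * conj(chi(C)) with |G| = 8 for each irreducible chi in the table:
  <chi_rho, chi_1> = (1/8)[1*(6)*conj(1) + 1*(6)*conj(1) + 2*(0)*conj(1) + 2*(4)*conj(1) + 2*(2)*conj(1)]
      = (1/8)[(6) + (6) + (0) + (8) + (4)] = 24/8 = 3
  <chi_rho, chi_2> = (1/8)[1*(6)*conj(1) + 1*(6)*conj(1) + 2*(0)*conj(1) + 2*(4)*conj(-1) + 2*(2)*conj(-1)]
      = (1/8)[(6) + (6) + (0) + (-8) + (-4)] = 0/8 = 0
  <chi_rho, chi_3> = (1/8)[1*(6)*conj(1) + 1*(6)*conj(1) + 2*(0)*conj(-1) + 2*(4)*conj(1) + 2*(2)*conj(-1)]
      = (1/8)[(6) + (6) + (0) + (8) + (-4)] = 16/8 = 2
  <chi_rho, chi_4> = (1/8)[1*(6)*conj(1) + 1*(6)*conj(1) + 2*(0)*conj(-1) + 2*(4)*conj(-1) + 2*(2)*conj(1)]
      = (1/8)[(6) + (6) + (0) + (-8) + (4)] = 8/8 = 1
  <chi_rho, chi_5> = (1/8)[1*(6)*conj(2) + 1*(6)*conj(-2) + 2*(0)*conj(0) + 2*(4)*conj(0) + 2*(2)*conj(0)]
      = (1/8)[(12) + (-12) + (0) + (0) + (0)] = 0/8 = 0
Dimension check: dim(rho) = sum (mult * dim) = 3*1 + 0*1 + 2*1 + 1*1 + 0*2 = 6 = chi_rho(e) = 6.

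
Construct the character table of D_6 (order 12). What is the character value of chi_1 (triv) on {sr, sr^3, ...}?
Conjugacy classes: {e} of size 1, {r^3} of size 1, {r^1, r^5} of size 2, {r^2, r^4} of size 2, {s, sr^2, ...} of size 3, {sr, sr^3, ...} of size 3.
Character table:
  irrep \ class              {e} (size 1)  {r^3} (size 1)  {r^1, r^5} (size 2)  {r^2, r^4} (size 2)  {s, sr^2, ...} (size 3)  {sr, sr^3, ...} (size 3)
  chi_1 (triv)               1             1               1                    1                    1                        1                       
  chi_2 (sign: r->1, s->-1)  1             1               1                    1                    -1                       -1                      
  chi_3 (r->-1, s->1)        1             -1              -1                   1                    1                        -1                      
  chi_4 (r->-1, s->-1)       1             -1              -1                   1                    -1                       1                       
  chi_5 (2d, j=1)            2             -2              1                    -1                   0                        0                       
  chi_6 (2d, j=2)            2             2               -1                   -1                   0                        0                       

Spot check: chi_1 (triv) on {sr, sr^3, ...} = 1.

Reasoning: D_6 has order 2*6 = 12 with 6 conjugacy classes, hence 6 irreducibles. Sum of squared dims 1 + 1 + 1 + 1 + 4 + 4 = 12 = |G|. Linear characters come from the abelianisation; the 2-dimensional irreps have character r^k -> 2*cos(2*pi*j*k/6), reflections -> 0.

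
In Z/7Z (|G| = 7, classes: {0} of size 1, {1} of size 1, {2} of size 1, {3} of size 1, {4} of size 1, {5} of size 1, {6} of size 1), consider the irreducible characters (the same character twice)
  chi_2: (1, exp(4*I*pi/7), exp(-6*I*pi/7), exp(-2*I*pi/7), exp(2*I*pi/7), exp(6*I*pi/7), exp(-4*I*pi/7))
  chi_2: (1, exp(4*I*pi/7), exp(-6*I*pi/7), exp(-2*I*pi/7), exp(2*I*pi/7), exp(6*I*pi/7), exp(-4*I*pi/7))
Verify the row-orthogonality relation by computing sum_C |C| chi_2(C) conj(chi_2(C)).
Sum = 7 = |G| = 7; so <chi_2, chi_2> = 1 (norm-1 confirms irreducibility).

Solution. Compute term by term over conjugacy classes (|C| * chi_2(C) * conj(chi_2(C))):
  1*(1)*conj(1) + 1*(exp(4*I*pi/7))*conj(exp(4*I*pi/7)) + 1*(exp(-6*I*pi/7))*conj(exp(-6*I*pi/7)) + 1*(exp(-2*I*pi/7))*conj(exp(-2*I*pi/7)) + 1*(exp(2*I*pi/7))*conj(exp(2*I*pi/7)) + 1*(exp(6*I*pi/7))*conj(exp(6*I*pi/7)) + 1*(exp(-4*I*pi/7))*conj(exp(-4*I*pi/7))
  = (1) + (1) + (1) + (1) + (1) + (1) + (1)
  = 7.
(Exp terms are combined using exp(i*s)*conj(exp(i*t)) = exp(i*(s-t)), and sums of them are collapsed using the identity that for every m > 1 the m distinct m-th roots of unity sum to 0, e.g. 1 + exp(2*I*pi/3) + exp(-2*I*pi/3) = 0.)
Dividing by |G| = 7 gives 7/7 = 1, matching the row-orthogonality relation <chi_2, chi_2> = [chi_2 = chi_2].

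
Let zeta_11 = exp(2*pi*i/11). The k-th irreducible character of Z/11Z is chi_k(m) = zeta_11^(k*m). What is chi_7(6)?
chi_7(6) = zeta_11^42 = exp(-4*I*pi/11)

Working: chi_7(6) = zeta_11^(7*6) = zeta_11^42. Since zeta_11^11 = 1, this equals zeta_11^9 = exp(2*pi*i*9/11) = exp(-4*I*pi/11).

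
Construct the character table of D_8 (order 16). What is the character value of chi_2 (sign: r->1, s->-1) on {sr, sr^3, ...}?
Conjugacy classes: {e} of size 1, {r^4} of size 1, {r^1, r^7} of size 2, {r^2, r^6} of size 2, {r^3, r^5} of size 2, {s, sr^2, ...} of size 4, {sr, sr^3, ...} of size 4.
Character table:
  irrep \ class              {e} (size 1)  {r^4} (size 1)  {r^1, r^7} (size 2)  {r^2, r^6} (size 2)  {r^3, r^5} (size 2)  {s, sr^2, ...} (size 4)  {sr, sr^3, ...} (size 4)
  chi_1 (triv)               1             1               1                    1                    1                    1                        1                       
  chi_2 (sign: r->1, s->-1)  1             1               1                    1                    1                    -1                       -1                      
  chi_3 (r->-1, s->1)        1             1               -1                   1                    -1                   1                        -1                      
  chi_4 (r->-1, s->-1)       1             1               -1                   1                    -1                   -1                       1                       
  chi_5 (2d, j=1)            2             -2              sqrt(2)              0                    -sqrt(2)             0                        0                       
  chi_6 (2d, j=2)            2             2               0                    -2                   0                    0                        0                       
  chi_7 (2d, j=3)            2             -2              -sqrt(2)             0                    sqrt(2)              0                        0                       

Spot check: chi_2 (sign: r->1, s->-1) on {sr, sr^3, ...} = -1.

Reasoning: D_8 has order 2*8 = 16 with 7 conjugacy classes, hence 7 irreducibles. Sum of squared dims 1 + 1 + 1 + 1 + 4 + 4 + 4 = 16 = |G|. Linear characters come from the abelianisation; the 2-dimensional irreps have character r^k -> 2*cos(2*pi*j*k/8), reflections -> 0.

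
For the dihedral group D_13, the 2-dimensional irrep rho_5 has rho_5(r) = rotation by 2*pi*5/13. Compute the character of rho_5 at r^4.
chi_{rho_5}(r^4) = 2*cos(2*pi*5*4/13) = -2*cos(pi/13)

Working: rho_5(r^4) is rotation by angle 2*pi*5*4/13, whose trace is 2*cos(2*pi*5*4/13) = -2*cos(pi/13).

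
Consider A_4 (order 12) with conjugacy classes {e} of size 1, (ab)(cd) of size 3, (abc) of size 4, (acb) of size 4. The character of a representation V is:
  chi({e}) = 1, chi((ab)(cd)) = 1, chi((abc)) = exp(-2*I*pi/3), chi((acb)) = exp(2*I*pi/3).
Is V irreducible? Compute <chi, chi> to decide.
Irreducible: <chi, chi> = 1.

Working: <chi, chi> = (1/|G|) sum_C |C| * |chi(C)|^2 = (1/12)[1*|1|^2 + 3*|1|^2 + 4*|exp(-2*I*pi/3)|^2 + 4*|exp(2*I*pi/3)|^2]
  = (1/12)[(1) + (3) + (4) + (4)] = 12/12 = 1.
(Exp terms are combined using exp(i*s)*conj(exp(i*t)) = exp(i*(s-t)), and sums of them are collapsed using the identity that for every m > 1 the m distinct m-th roots of unity sum to 0, e.g. 1 + exp(2*I*pi/3) + exp(-2*I*pi/3) = 0.)
A character is irreducible iff <chi, chi> = 1, so this representation is irreducible.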